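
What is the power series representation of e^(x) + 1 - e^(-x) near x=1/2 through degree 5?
(-1 + e^(1/2) + e)·e^(-1/2) + (1 + e)·e^(-1/2)·(x - 1/2) + (-1 + e)·e^(-1/2)·(x - 1/2)^2/2 + (1 + e)·e^(-1/2)·(x - 1/2)^3/6 + (-1 + e)·e^(-1/2)·(x - 1/2)^4/24 + (1 + e)·e^(-1/2)·(x - 1/2)^5/120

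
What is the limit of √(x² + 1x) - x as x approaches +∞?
This is an ∞ − ∞ indeterminate form.
Multiply and divide by the conjugate √(x²+1x) + x; the x² terms cancel, leaving (1x)/(√(x²+1x)+x) → 1/2.
Limit = 1/2.

Final answer: 1/2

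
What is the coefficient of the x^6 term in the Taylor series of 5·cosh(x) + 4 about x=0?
Expand to order 6: 5·cosh(x) + 4 = x^6/144 + 5·x^4/24 + 5·x^2/2 + 9 + O(x^7).
The coefficient of x^6 is 1/144.

Final answer: 1/144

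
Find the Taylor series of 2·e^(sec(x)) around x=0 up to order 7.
151·e·x^6/360 + 2·e·x^4/3 + e·x^2 + 2·e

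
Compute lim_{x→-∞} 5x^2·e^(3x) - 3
The product is a 0·∞ indeterminate form at x → -∞.
Rewrite the product as 5x^2 / e^(-3x) (an ∞/∞ form) and apply L'Hôpital, or use the standard hierarchy e^(3|x|) ≫ |x^2| as x → -∞.
The indeterminate product → 0, so the limit = -3.

Final answer: -3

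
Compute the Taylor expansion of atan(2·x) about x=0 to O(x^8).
-128·x^7/7 + 32·x^5/5 - 8·x^3/3 + 2·x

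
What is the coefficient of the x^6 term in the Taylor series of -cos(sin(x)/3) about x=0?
Expand to order 6: -cos(sin(x)/3) = 1477·x^6/524880 - 37·x^4/1944 + x^2/18 - 1 + O(x^7).
The coefficient of x^6 is 1477/524880.

Final answer: 1477/524880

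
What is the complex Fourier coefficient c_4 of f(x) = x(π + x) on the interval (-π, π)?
Compute the real Fourier coefficients first: a_4 = 1/4, b_4 = -π/2.
Then c_4 = (a_4 − i·b_4)/2 = 1/8 + i·π/4.

Final answer: 1/8 + i·π/4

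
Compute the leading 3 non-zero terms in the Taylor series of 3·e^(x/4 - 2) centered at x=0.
3·x^2·e^(-2)/32 + 3·x·e^(-2)/4 + 3·e^(-2)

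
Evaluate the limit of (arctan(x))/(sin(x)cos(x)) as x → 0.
Both numerator and denominator → 0 as x → 0; this is a 0/0 indeterminate form.
Expand each to leading order near x = 0: numerator ~ x, denominator ~ x.
The limit of the ratio is 1.

Final answer: 1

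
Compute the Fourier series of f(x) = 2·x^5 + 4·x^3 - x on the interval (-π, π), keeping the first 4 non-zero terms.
(-72·π^2 + 4·π^4 + 430)·sin(x) + (-2·π^4 - 8 + 6·π^2)·sin(2·x) + (-8·π^2/27 - 38/81 + 4·π^4/3)·sin(3·x) + (-π^4 - 3·π^2/4 + 25/32)·sin(4·x)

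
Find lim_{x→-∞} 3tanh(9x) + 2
Evaluate the dominant behaviour as x → -∞; each term tends to a finite value or vanishes.
Limit = -1.

Final answer: -1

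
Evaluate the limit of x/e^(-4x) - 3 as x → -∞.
The quotient is an ∞/∞ indeterminate form as x → -∞.
Compare growth rates of the dominant terms (exponentials ≫ polynomials ≫ logarithms), or apply L'Hôpital's rule; the quotient → 0.
Adding the constant: 0 - 3 = -3. Limit = -3.

Final answer: -3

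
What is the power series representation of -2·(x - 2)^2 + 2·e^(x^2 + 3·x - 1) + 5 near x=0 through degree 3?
15·x^3·e^(-1) + x^2·(-2 + 11·e^(-1)) + x·(6·e^(-1) + 8) - 3 + 2·e^(-1)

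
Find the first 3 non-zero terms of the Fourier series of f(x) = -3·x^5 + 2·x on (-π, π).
(-716 - 6·π^4 + 120·π^2)·sin(x) + (-15·π^2 + 41/2 + 3·π^4)·sin(2·x) + (-2·π^4 - 44/27 + 40·π^2/9)·sin(3·x)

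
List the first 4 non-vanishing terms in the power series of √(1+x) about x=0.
x^3/16 - x^2/8 + x/2 + 1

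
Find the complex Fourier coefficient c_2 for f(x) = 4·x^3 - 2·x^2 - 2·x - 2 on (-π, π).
Compute the real Fourier coefficients first: a_2 = -2, b_2 = 8 - 4·π^2.
Then c_2 = (a_2 − i·b_2)/2 = -1 - 4·i + 2·i·π^2.

Final answer: -1 - 4·i + 2·i·π^2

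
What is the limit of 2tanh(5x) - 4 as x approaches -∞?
Evaluate the dominant behaviour as x → -∞; each term tends to a finite value or vanishes.
Limit = -6.

Final answer: -6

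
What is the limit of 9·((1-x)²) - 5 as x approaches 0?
Direct substitution at x = 0 gives 4.

Final answer: 4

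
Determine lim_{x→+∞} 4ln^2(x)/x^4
This is an ∞/∞ indeterminate form as x → +∞.
The polynomial denominator x^4 dominates the logarithmic numerator (any positive power of x ≫ ln^2(x) as x → ∞), so the quotient → 0.
Limit = 0.

Final answer: 0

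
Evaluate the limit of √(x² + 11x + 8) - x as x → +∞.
This is an ∞ − ∞ indeterminate form.
Multiply and divide by the conjugate √(x²+11x + 8) + x; the x² terms cancel, leaving (11x + 8)/(√(x²+11x + 8)+x) → 11/2.
Limit = 11/2.

Final answer: 11/2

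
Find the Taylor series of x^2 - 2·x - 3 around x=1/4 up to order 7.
-55/16 - 3·(x - 1/4)/2 + (x - 1/4)^2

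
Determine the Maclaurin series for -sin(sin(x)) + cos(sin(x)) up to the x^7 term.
8·x^7/315 - 37·x^6/720 - x^5/10 + 5·x^4/24 + x^3/3 - x^2/2 - x + 1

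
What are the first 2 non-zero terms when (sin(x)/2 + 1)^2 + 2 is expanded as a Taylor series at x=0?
x + 3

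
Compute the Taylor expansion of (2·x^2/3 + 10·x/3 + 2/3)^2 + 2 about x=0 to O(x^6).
4·x^4/9 + 40·x^3/9 + 12·x^2 + 40·x/9 + 22/9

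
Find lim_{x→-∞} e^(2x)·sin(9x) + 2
Evaluate the dominant behaviour as x → -∞; each term tends to a finite value or vanishes.
Limit = 2.

Final answer: 2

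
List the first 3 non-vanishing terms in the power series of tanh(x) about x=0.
2·x^5/15 - x^3/3 + x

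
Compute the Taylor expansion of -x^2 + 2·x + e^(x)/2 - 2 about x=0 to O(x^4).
x^3/12 - 3·x^2/4 + 5·x/2 - 3/2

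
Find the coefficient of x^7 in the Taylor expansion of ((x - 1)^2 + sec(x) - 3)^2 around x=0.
Expand to order 7: ((x - 1)^2 + sec(x) - 3)^2 = -61·x^7/180 + 41·x^6/90 - 5·x^5/6 + 11·x^4/6 - 6·x^3 + x^2 + 4·x + 1 + O(x^8).
The coefficient of x^7 is -61/180.

Final answer: -61/180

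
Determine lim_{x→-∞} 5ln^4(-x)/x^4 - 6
The quotient is an ∞/∞ indeterminate form as x → -∞.
Compare growth rates of the dominant terms (exponentials ≫ polynomials ≫ logarithms), or apply L'Hôpital's rule; the quotient → 0.
Adding the constant: 0 - 6 = -6. Limit = -6.

Final answer: -6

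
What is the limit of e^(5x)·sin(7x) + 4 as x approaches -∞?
Evaluate the dominant behaviour as x → -∞; each term tends to a finite value or vanishes.
Limit = 4.

Final answer: 4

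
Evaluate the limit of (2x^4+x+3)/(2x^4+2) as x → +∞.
This is an ∞/∞ indeterminate form as x → +∞.
Divide numerator and denominator by x^4 and let the lower-order terms vanish; the leading terms give 2/2 = 1.
Limit = 1.

Final answer: 1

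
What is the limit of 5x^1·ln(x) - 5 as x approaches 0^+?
The product is a 0·∞ indeterminate form at x → 0⁺.
Rewrite the product as 5·ln(x) / x^(-1) and apply L'Hôpital, or use the standard hierarchy x^(-1) ≫ |ln x| as x → 0⁺.
The indeterminate product → 0, so the limit = -5.

Final answer: -5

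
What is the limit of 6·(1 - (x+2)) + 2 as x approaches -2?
Direct substitution at x = -2 gives 8.

Final answer: 8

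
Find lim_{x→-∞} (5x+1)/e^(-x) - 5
The quotient is an ∞/∞ indeterminate form as x → -∞.
Compare growth rates of the dominant terms (exponentials ≫ polynomials ≫ logarithms), or apply L'Hôpital's rule; the quotient → 0.
Adding the constant: 0 - 5 = -5. Limit = -5.

Final answer: -5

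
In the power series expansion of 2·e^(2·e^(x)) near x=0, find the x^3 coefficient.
Expand to order 3: 2·e^(2·e^(x)) = 22·x^3·e^(2)/3 + 6·x^2·e^(2) + 4·x·e^(2) + 2·e^(2) + O(x^4).
The coefficient of x^3 is 22·e^(2)/3.

Final answer: 22·e^(2)/3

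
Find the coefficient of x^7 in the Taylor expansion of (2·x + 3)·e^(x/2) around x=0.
Expand to order 7: (2·x + 3)·e^(x/2) = 31·x^7/645120 + 3·x^6/5120 + 23·x^5/3840 + 19·x^4/384 + 5·x^3/16 + 11·x^2/8 + 7·x/2 + 3 + O(x^8).
The coefficient of x^7 is 31/645120.

Final answer: 31/645120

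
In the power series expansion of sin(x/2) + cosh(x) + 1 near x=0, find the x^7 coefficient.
Expand to order 7: sin(x/2) + cosh(x) + 1 = -x^7/645120 + x^6/720 + x^5/3840 + x^4/24 - x^3/48 + x^2/2 + x/2 + 2 + O(x^8).
The coefficient of x^7 is -1/645120.

Final answer: -1/645120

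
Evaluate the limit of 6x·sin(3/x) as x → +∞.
As x → +∞: let u = 3/x → 0⁺; then 6·x·sin(3/x) = 6·3·sin(u)/u → 6·3·1 = 18.
Limit = 18.

Final answer: 18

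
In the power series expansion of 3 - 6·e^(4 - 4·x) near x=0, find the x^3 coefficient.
Expand to order 3: 3 - 6·e^(4 - 4·x) = 64·x^3·e^(4) - 48·x^2·e^(4) + 24·x·e^(4) - 6·e^(4) + 3 + O(x^4).
The coefficient of x^3 is 64·e^(4).

Final answer: 64·e^(4)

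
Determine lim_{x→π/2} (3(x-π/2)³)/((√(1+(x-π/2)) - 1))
Both numerator and denominator → 0 as x → π/2; this is a 0/0 indeterminate form.
Expand each to leading order near x = π/2: numerator ~ 3·(x - π/2)^3, denominator ~ (x - π/2)/2.
The limit of the ratio is 0.

Final answer: 0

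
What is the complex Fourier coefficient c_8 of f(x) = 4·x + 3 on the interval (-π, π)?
Compute the real Fourier coefficients first: a_8 = 0, b_8 = -1.
Then c_8 = (a_8 − i·b_8)/2 = i/2.

Final answer: i/2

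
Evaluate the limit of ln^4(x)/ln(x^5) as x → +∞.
This is an ∞/∞ indeterminate form as x → +∞.
Write ln(x^5) = 5·ln(x), reducing the quotient to ln^3(x)/5 → ∞.
Limit = ∞.

Final answer: ∞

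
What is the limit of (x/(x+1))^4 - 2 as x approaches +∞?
As x → +∞: x/(x+1) = 1/(1 + 1/x) → 1, and the 4th power of a limit-1 base also → 1; with the additive constant, 1 - 2 = -1.
Limit = -1.

Final answer: -1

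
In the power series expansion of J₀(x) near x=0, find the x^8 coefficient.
Expand to order 8: J₀(x) = x^8/147456 - x^6/2304 + x^4/64 - x^2/4 + 1 + O(x^9).
The coefficient of x^8 is 1/147456.

Final answer: 1/147456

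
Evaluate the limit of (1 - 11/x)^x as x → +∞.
As x → +∞: this is the defining limit (1 - 11/x)^x → e^(-11).
Limit = e^(-11).

Final answer: e^(-11)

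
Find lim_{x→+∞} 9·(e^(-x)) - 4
Evaluate the dominant behaviour as x → +∞; each term tends to a finite value or vanishes.
Limit = -4.

Final answer: -4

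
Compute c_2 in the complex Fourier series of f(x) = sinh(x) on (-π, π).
Compute the real Fourier coefficients first: a_2 = 0, b_2 = -4·sinh(π)/(5·π).
Then c_2 = (a_2 − i·b_2)/2 = 2·i·sinh(π)/(5·π).

Final answer: 2·i·sinh(π)/(5·π)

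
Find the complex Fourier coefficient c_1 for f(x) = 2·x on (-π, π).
Compute the real Fourier coefficients first: a_1 = 0, b_1 = 4.
Then c_1 = (a_1 − i·b_1)/2 = -2·i.

Final answer: -2·i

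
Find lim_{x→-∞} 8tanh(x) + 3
Evaluate the dominant behaviour as x → -∞; each term tends to a finite value or vanishes.
Limit = -5.

Final answer: -5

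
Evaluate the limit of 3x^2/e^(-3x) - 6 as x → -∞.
The quotient is an ∞/∞ indeterminate form as x → -∞.
Compare growth rates of the dominant terms (exponentials ≫ polynomials ≫ logarithms), or apply L'Hôpital's rule; the quotient → 0.
Adding the constant: 0 - 6 = -6. Limit = -6.

Final answer: -6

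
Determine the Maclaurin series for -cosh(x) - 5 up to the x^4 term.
-x^4/24 - x^2/2 - 6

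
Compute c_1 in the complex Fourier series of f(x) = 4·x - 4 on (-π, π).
Compute the real Fourier coefficients first: a_1 = 0, b_1 = 8.
Then c_1 = (a_1 − i·b_1)/2 = -4·i.

Final answer: -4·i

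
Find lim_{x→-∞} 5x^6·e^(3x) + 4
The product is a 0·∞ indeterminate form at x → -∞.
Rewrite the product as 5x^6 / e^(-3x) (an ∞/∞ form) and apply L'Hôpital, or use the standard hierarchy e^(3|x|) ≫ |x^6| as x → -∞.
The indeterminate product → 0, so the limit = 4.

Final answer: 4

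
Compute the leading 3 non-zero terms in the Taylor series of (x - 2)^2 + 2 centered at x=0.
x^2 - 4·x + 6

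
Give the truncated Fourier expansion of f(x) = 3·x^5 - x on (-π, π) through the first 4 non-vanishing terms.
(-120·π^2 + 6·π^4 + 718)·sin(x) + (-3·π^4 - 43/2 + 15·π^2)·sin(2·x) + (-40·π^2/9 + 62/27 + 2·π^4)·sin(3·x) + (-3·π^4/2 - 13/64 + 15·π^2/8)·sin(4·x)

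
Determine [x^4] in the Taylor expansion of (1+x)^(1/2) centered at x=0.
Expand to order 4: (1+x)^(1/2) = -5·x^4/128 + x^3/16 - x^2/8 + x/2 + 1 + O(x^5).
The coefficient of x^4 is -5/128.

Final answer: -5/128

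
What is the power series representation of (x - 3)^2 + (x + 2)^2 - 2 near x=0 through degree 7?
2·x^2 - 2·x + 11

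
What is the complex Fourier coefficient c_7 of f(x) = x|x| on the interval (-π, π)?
Compute the real Fourier coefficients first: a_7 = 0, b_7 = (-8 + 98·π^2)/(343·π).
Then c_7 = (a_7 − i·b_7)/2 = -i·π/7 + 4·i/(343·π).

Final answer: -i·π/7 + 4·i/(343·π)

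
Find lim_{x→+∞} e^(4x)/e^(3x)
This is an ∞/∞ indeterminate form as x → +∞.
Rewrite e^(4x)/e^(3x) = e^((4−3)x) = e^(x); the exponent coefficient is 1 > 0 so e^(x) → ∞.
Limit = ∞.

Final answer: ∞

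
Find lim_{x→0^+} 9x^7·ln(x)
This is a 0·∞ indeterminate form at x → 0⁺.
Rewrite the product as 9·ln(x) / x^(-7) and apply L'Hôpital, or use the standard hierarchy x^(-7) ≫ |ln x| as x → 0⁺.
The indeterminate product → 0, so the limit = 0.

Final answer: 0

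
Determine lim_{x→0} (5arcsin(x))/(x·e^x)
Both numerator and denominator → 0 as x → 0; this is a 0/0 indeterminate form.
Expand each to leading order near x = 0: numerator ~ 5·x, denominator ~ x.
The limit of the ratio is 5.

Final answer: 5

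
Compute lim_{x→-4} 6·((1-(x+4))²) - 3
Direct substitution at x = -4 gives 3.

Final answer: 3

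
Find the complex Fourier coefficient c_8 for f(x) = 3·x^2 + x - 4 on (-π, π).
Compute the real Fourier coefficients first: a_8 = 3/16, b_8 = -1/4.
Then c_8 = (a_8 − i·b_8)/2 = 3/32 + i/8.

Final answer: 3/32 + i/8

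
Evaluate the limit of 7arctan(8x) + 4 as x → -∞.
Evaluate the dominant behaviour as x → -∞; each term tends to a finite value or vanishes.
Limit = 4 - 7·π/2.

Final answer: 4 - 7·π/2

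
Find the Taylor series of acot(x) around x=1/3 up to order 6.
acot(1/3) - 9·(x - 1/3)/10 + 27·(x - 1/3)^2/100 + 81·(x - 1/3)^3/500 - 243·(x - 1/3)^4/1250 + 729·(x - 1/3)^5/125000 + 28431·(x - 1/3)^6/250000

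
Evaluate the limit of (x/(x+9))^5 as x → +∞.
As x → +∞: x/(x+9) = 1/(1 + 9/x) → 1, and the 5th power of a limit-1 base also → 1.
Limit = 1.

Final answer: 1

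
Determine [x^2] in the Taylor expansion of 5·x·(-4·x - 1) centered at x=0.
Expand to order 2: 5·x·(-4·x - 1) = -20·x^2 - 5·x + O(x^3).
The coefficient of x^2 is -20.

Final answer: -20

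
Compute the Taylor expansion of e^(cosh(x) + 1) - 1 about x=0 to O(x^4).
x^2·e^(2)/2 - 1 + e^(2)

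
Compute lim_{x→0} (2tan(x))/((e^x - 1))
Both numerator and denominator → 0 as x → 0; this is a 0/0 indeterminate form.
Expand each to leading order near x = 0: numerator ~ 2·x, denominator ~ x.
The limit of the ratio is 2.

Final answer: 2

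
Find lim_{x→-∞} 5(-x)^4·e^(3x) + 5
The product is a 0·∞ indeterminate form at x → -∞.
Rewrite the product as 5(-x)^4 / e^(-3x) (an ∞/∞ form) and apply L'Hôpital, or use the standard hierarchy e^(3|x|) ≫ |(-x)^4| as x → -∞.
The indeterminate product → 0, so the limit = 5.

Final answer: 5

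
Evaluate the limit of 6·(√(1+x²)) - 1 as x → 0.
Direct substitution at x = 0 gives 5.

Final answer: 5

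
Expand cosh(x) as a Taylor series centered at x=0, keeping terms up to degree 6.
x^6/720 + x^4/24 + x^2/2 + 1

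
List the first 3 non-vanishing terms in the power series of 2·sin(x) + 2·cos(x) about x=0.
-x^2 + 2·x + 2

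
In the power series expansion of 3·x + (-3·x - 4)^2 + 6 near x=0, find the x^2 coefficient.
Expand to order 2: 3·x + (-3·x - 4)^2 + 6 = 9·x^2 + 27·x + 22 + O(x^3).
The coefficient of x^2 is 9.

Final answer: 9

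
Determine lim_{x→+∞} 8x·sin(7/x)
As x → +∞: let u = 7/x → 0⁺; then 8·x·sin(7/x) = 8·7·sin(u)/u → 8·7·1 = 56.
Limit = 56.

Final answer: 56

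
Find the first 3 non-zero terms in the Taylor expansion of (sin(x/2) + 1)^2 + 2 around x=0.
x^2/4 + x + 3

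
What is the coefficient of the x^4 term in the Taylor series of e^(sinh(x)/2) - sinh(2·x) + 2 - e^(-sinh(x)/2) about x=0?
Expand to order 4: e^(sinh(x)/2) - sinh(2·x) + 2 - e^(-sinh(x)/2) = -9·x^3/8 - x + 2 + O(x^5).
The coefficient of x^4 is 0.

Final answer: 0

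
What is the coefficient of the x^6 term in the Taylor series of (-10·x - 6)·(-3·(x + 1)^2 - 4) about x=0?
Expand to order 6: (-10·x - 6)·(-3·(x + 1)^2 - 4) = 30·x^3 + 78·x^2 + 106·x + 42 + O(x^7).
The coefficient of x^6 is 0.

Final answer: 0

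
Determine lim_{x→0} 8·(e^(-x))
Direct substitution at x = 0 gives 8.

Final answer: 8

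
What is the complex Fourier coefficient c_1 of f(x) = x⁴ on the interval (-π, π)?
Compute the real Fourier coefficients first: a_1 = 48 - 8·π^2, b_1 = 0.
Then c_1 = (a_1 − i·b_1)/2 = 24 - 4·π^2.

Final answer: 24 - 4·π^2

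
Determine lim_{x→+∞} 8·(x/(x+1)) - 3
Evaluate the dominant behaviour as x → +∞; each term tends to a finite value or vanishes.
Limit = 5.

Final answer: 5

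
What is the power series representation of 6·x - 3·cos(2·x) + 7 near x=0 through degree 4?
-2·x^4 + 6·x^2 + 6·x + 4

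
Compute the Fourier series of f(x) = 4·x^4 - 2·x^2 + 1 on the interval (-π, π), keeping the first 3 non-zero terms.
(200 - 32·π^2)·cos(x) + (-14 + 8·π^2)·cos(2·x) - 2·π^2/3 + 1 + 4·π^4/5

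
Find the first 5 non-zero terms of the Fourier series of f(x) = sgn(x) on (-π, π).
4·sin(x)/π + 4·sin(3·x)/(3·π) + 4·sin(5·x)/(5·π) + 4·sin(7·x)/(7·π) + 4·sin(9·x)/(9·π)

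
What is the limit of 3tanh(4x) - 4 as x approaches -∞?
Evaluate the dominant behaviour as x → -∞; each term tends to a finite value or vanishes.
Limit = -7.

Final answer: -7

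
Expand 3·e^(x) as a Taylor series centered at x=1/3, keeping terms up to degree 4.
3·e^(1/3) + 3·e^(1/3)·(x - 1/3) + 3·e^(1/3)·(x - 1/3)^2/2 + e^(1/3)·(x - 1/3)^3/2 + e^(1/3)·(x - 1/3)^4/8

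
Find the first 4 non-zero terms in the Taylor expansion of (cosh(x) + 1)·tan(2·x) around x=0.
13493·x^7/840 + 199·x^5/20 + 19·x^3/3 + 4·x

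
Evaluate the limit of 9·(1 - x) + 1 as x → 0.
Direct substitution at x = 0 gives 10.

Final answer: 10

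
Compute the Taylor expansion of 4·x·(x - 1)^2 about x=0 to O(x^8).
4·x^3 - 8·x^2 + 4·x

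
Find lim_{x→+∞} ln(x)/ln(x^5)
This is an ∞/∞ indeterminate form as x → +∞.
Write ln(x^5) = 5·ln(x), reducing the quotient to 1/5.
Limit = 1/5.

Final answer: 1/5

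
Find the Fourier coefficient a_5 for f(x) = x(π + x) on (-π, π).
a_5 = (1/π) ∫_{-π}^{π} f(x)·cos(5x) dx.
Evaluate the integral (use parity and integration by parts as needed): a_5 = -4/25.

Final answer: -4/25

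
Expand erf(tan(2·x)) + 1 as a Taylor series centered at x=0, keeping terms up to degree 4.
4·x/√(π) + 1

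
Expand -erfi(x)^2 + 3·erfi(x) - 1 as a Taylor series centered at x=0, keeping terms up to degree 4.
-8·x^4/(3·π) + 2·x^3/√(π) - 4·x^2/π + 6·x/√(π) - 1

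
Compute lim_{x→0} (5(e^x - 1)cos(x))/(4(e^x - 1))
Both numerator and denominator → 0 as x → 0; this is a 0/0 indeterminate form.
Expand each to leading order near x = 0: numerator ~ 5·x, denominator ~ 4·x.
The limit of the ratio is 5/4.

Final answer: 5/4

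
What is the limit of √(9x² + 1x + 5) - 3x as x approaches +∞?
As x → +∞: multiply by the conjugate to get (1x+5)/(√(9x²+1x+5)+3x); the denominator ~ 6x, so the limit is 1/6.
Limit = 1/6.

Final answer: 1/6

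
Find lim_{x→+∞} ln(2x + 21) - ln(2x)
This is an ∞ − ∞ indeterminate form.
Combine the logarithms: ln(2x+21) − ln(2x) = ln((2x+21)/(2x)) = ln(1 + 21/(2x)) → ln(1) = 0.
Limit = 0.

Final answer: 0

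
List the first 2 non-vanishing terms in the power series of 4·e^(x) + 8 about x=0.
4·x + 12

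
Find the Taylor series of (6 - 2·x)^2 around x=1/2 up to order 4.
25 - 20·(x - 1/2) + 4·(x - 1/2)^2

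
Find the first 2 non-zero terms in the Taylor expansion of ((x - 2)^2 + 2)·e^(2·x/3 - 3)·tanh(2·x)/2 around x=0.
-25·x^3·e^(-3)/3 + 6·x·e^(-3)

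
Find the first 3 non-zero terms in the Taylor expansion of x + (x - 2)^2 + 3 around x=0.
x^2 - 3·x + 7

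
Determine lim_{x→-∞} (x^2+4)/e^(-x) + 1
The quotient is an ∞/∞ indeterminate form as x → -∞.
Compare growth rates of the dominant terms (exponentials ≫ polynomials ≫ logarithms), or apply L'Hôpital's rule; the quotient → 0.
Adding the constant: 0 + 1 = 1. Limit = 1.

Final answer: 1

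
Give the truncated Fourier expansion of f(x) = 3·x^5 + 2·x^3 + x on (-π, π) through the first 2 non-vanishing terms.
(-116·π^2 + 6·π^4 + 698)·sin(x) + (-3·π^4 - 41/2 + 13·π^2)·sin(2·x)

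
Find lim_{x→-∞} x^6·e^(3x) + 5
The product is a 0·∞ indeterminate form at x → -∞.
Rewrite the product as x^6 / e^(-3x) (an ∞/∞ form) and apply L'Hôpital, or use the standard hierarchy e^(3|x|) ≫ |x^6| as x → -∞.
The indeterminate product → 0, so the limit = 5.

Final answer: 5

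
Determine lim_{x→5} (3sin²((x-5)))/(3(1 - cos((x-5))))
Both numerator and denominator → 0 as x → 5; this is a 0/0 indeterminate form.
Expand each to leading order near x = 5: numerator ~ 3·(x - 5)^2, denominator ~ 3·(x - 5)^2/2.
The limit of the ratio is 2.

Final answer: 2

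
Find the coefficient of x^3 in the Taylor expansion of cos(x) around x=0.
Expand to order 3: cos(x) = 1 - x^2/2 + O(x^4).
The coefficient of x^3 is 0.

Final answer: 0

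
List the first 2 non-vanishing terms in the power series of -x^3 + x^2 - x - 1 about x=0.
-x - 1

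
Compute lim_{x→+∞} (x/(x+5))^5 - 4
As x → +∞: x/(x+5) = 1/(1 + 5/x) → 1, and the 5th power of a limit-1 base also → 1; with the additive constant, 1 - 4 = -3.
Limit = -3.

Final answer: -3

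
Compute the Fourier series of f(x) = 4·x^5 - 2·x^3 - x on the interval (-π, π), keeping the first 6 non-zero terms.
(-164·π^2 + 8·π^4 + 982)·sin(x) + (-4·π^4 - 32 + 22·π^2)·sin(2·x) + (-196·π^2/27 + 338/81 + 8·π^4/3)·sin(3·x) + (-2·π^4 - 13/16 + 7·π^2/2)·sin(4·x) + (-52·π^2/25 + 62/625 + 8·π^4/5)·sin(5·x) + (-4·π^4/3 + 8/81 + 38·π^2/27)·sin(6·x)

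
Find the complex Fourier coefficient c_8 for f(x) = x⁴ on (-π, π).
Compute the real Fourier coefficients first: a_8 = -3/256 + π^2/8, b_8 = 0.
Then c_8 = (a_8 − i·b_8)/2 = -3/512 + π^2/16.

Final answer: -3/512 + π^2/16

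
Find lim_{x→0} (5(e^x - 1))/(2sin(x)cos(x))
Both numerator and denominator → 0 as x → 0; this is a 0/0 indeterminate form.
Expand each to leading order near x = 0: numerator ~ 5·x, denominator ~ 2·x.
The limit of the ratio is 5/2.

Final answer: 5/2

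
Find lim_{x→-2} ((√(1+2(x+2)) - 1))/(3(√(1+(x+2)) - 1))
Both numerator and denominator → 0 as x → -2; this is a 0/0 indeterminate form.
Expand each to leading order near x = -2: numerator ~ (x + 2), denominator ~ 3·(x + 2)/2.
The limit of the ratio is 2/3.

Final answer: 2/3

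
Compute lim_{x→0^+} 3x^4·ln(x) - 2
The product is a 0·∞ indeterminate form at x → 0⁺.
Rewrite the product as 3·ln(x) / x^(-4) and apply L'Hôpital, or use the standard hierarchy x^(-4) ≫ |ln x| as x → 0⁺.
The indeterminate product → 0, so the limit = -2.

Final answer: -2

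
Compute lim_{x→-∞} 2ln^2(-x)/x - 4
The quotient is an ∞/∞ indeterminate form as x → -∞.
Compare growth rates of the dominant terms (exponentials ≫ polynomials ≫ logarithms), or apply L'Hôpital's rule; the quotient → 0.
Adding the constant: 0 - 4 = -4. Limit = -4.

Final answer: -4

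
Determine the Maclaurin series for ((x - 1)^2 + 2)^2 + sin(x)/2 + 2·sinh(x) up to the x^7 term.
x^7/3360 + x^5/48 + x^4 - 15·x^3/4 + 10·x^2 - 19·x/2 + 9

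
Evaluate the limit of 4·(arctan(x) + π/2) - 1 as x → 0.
Direct substitution at x = 0 gives -1 + 2·π.

Final answer: -1 + 2·π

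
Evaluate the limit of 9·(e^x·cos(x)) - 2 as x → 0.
Direct substitution at x = 0 gives 7.

Final answer: 7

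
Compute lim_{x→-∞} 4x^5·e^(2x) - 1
The product is a 0·∞ indeterminate form at x → -∞.
Rewrite the product as 4x^5 / e^(-2x) (an ∞/∞ form) and apply L'Hôpital, or use the standard hierarchy e^(2|x|) ≫ |x^5| as x → -∞.
The indeterminate product → 0, so the limit = -1.

Final answer: -1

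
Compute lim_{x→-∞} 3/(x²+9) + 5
Evaluate the dominant behaviour as x → -∞; each term tends to a finite value or vanishes.
Limit = 5.

Final answer: 5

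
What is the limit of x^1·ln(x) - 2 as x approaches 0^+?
The product is a 0·∞ indeterminate form at x → 0⁺.
Rewrite the product as ln(x) / x^(-1) and apply L'Hôpital, or use the standard hierarchy x^(-1) ≫ |ln x| as x → 0⁺.
The indeterminate product → 0, so the limit = -2.

Final answer: -2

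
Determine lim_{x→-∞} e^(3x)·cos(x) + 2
Evaluate the dominant behaviour as x → -∞; each term tends to a finite value or vanishes.
Limit = 2.

Final answer: 2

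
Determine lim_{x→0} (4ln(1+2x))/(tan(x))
Both numerator and denominator → 0 as x → 0; this is a 0/0 indeterminate form.
Expand each to leading order near x = 0: numerator ~ 8·x, denominator ~ x.
The limit of the ratio is 8.

Final answer: 8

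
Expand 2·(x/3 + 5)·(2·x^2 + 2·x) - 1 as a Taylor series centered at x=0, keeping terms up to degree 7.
4·x^3/3 + 64·x^2/3 + 20·x - 1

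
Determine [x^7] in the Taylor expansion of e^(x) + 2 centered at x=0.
Expand to order 7: e^(x) + 2 = x^7/5040 + x^6/720 + x^5/120 + x^4/24 + x^3/6 + x^2/2 + x + 3 + O(x^8).
The coefficient of x^7 is 1/5040.

Final answer: 1/5040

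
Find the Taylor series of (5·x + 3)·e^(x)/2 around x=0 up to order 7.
19·x^7/5040 + 11·x^6/480 + 7·x^5/60 + 23·x^4/48 + 3·x^3/2 + 13·x^2/4 + 4·x + 3/2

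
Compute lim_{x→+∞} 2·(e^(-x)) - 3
Evaluate the dominant behaviour as x → +∞; each term tends to a finite value or vanishes.
Limit = -3.

Final answer: -3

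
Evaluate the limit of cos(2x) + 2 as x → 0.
Direct substitution at x = 0 gives 3.

Final answer: 3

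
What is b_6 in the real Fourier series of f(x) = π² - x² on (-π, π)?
b_6 = (1/π) ∫_{-π}^{π} f(x)·sin(6x) dx.
Evaluate the integral (use parity and integration by parts as needed): b_6 = 0.

Final answer: 0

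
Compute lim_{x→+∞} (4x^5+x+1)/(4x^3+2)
This is an ∞/∞ indeterminate form as x → +∞.
Divide numerator and denominator by x^5 and let the lower-order terms vanish; the numerator's degree 5 exceeds the denominator's degree 3, so the quotient diverges.
Limit = ∞.

Final answer: ∞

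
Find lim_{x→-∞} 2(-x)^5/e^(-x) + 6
The quotient is an ∞/∞ indeterminate form as x → -∞.
Compare growth rates of the dominant terms (exponentials ≫ polynomials ≫ logarithms), or apply L'Hôpital's rule; the quotient → 0.
Adding the constant: 0 + 6 = 6. Limit = 6.

Final answer: 6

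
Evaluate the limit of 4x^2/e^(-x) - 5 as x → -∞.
The quotient is an ∞/∞ indeterminate form as x → -∞.
Compare growth rates of the dominant terms (exponentials ≫ polynomials ≫ logarithms), or apply L'Hôpital's rule; the quotient → 0.
Adding the constant: 0 - 5 = -5. Limit = -5.

Final answer: -5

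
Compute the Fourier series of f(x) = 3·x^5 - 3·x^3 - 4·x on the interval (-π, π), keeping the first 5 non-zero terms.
(-126·π^2 + 6·π^4 + 748)·sin(x) + (-3·π^4 - 23 + 18·π^2)·sin(2·x) + (-58·π^2/9 + 44/27 + 2·π^4)·sin(3·x) + (-3·π^4/2 + 47/64 + 27·π^2/8)·sin(4·x) + (-54·π^2/25 - 676/625 + 6·π^4/5)·sin(5·x)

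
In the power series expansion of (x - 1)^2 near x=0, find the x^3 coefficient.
Expand to order 3: (x - 1)^2 = x^2 - 2·x + 1 + O(x^4).
The coefficient of x^3 is 0.

Final answer: 0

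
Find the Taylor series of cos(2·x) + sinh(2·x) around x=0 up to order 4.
2·x^4/3 + 4·x^3/3 - 2·x^2 + 2·x + 1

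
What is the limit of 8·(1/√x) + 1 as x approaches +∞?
Evaluate the dominant behaviour as x → +∞; each term tends to a finite value or vanishes.
Limit = 1.

Final answer: 1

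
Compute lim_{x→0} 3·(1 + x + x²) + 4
Direct substitution at x = 0 gives 7.

Final answer: 7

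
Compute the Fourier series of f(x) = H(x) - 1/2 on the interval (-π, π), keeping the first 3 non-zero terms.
2·sin(x)/π + 2·sin(3·x)/(3·π) + 2·sin(5·x)/(5·π)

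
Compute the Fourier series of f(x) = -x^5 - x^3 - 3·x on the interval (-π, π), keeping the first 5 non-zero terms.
(-234 - 2·π^4 + 38·π^2)·sin(x) + (-4·π^2 + 9 + π^4)·sin(2·x) + (-2·π^4/3 - 206/81 + 22·π^2/27)·sin(3·x) + (-π^2/8 + 99/64 + π^4/2)·sin(4·x) + (-2·π^4/5 - 738/625 - 2·π^2/25)·sin(5·x)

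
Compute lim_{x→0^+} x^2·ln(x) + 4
The product is a 0·∞ indeterminate form at x → 0⁺.
Rewrite the product as ln(x) / x^(-2) and apply L'Hôpital, or use the standard hierarchy x^(-2) ≫ |ln x| as x → 0⁺.
The indeterminate product → 0, so the limit = 4.

Final answer: 4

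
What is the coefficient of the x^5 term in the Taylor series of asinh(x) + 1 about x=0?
Expand to order 5: asinh(x) + 1 = 3·x^5/40 - x^3/6 + x + 1 + O(x^6).
The coefficient of x^5 is 3/40.

Final answer: 3/40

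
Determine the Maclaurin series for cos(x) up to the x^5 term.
x^4/24 - x^2/2 + 1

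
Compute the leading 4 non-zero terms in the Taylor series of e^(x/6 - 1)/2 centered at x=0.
x^3·e^(-1)/2592 + x^2·e^(-1)/144 + x·e^(-1)/12 + e^(-1)/2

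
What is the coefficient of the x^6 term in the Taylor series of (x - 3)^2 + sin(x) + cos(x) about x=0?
Expand to order 6: (x - 3)^2 + sin(x) + cos(x) = -x^6/720 + x^5/120 + x^4/24 - x^3/6 + x^2/2 - 5·x + 10 + O(x^7).
The coefficient of x^6 is -1/720.

Final answer: -1/720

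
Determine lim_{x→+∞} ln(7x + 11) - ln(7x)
This is an ∞ − ∞ indeterminate form.
Combine the logarithms: ln(7x+11) − ln(7x) = ln((7x+11)/(7x)) = ln(1 + 11/(7x)) → ln(1) = 0.
Limit = 0.

Final answer: 0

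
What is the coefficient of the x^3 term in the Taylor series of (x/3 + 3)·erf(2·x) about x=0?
Expand to order 3: (x/3 + 3)·erf(2·x) = -16·x^3/√(π) + 4·x^2/(3·√(π)) + 12·x/√(π) + O(x^4).
The coefficient of x^3 is -16/√(π).

Final answer: -16/√(π)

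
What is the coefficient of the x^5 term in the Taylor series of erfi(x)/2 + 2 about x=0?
Expand to order 5: erfi(x)/2 + 2 = x^5/(10·√(π)) + x^3/(3·√(π)) + x/√(π) + 2 + O(x^6).
The coefficient of x^5 is 1/(10·√(π)).

Final answer: 1/(10·√(π))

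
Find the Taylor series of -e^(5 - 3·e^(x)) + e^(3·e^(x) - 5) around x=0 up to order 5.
x^5·(-e^(2)/5 + 311·e^(-2)/20) + x^4·(103·e^(-2)/8 + 7·e^(2)/8) + x^3·(19·e^(-2)/2 + e^(2)/2) + x^2·(-3·e^(2) + 6·e^(-2)) + x·(3·e^(-2) + 3·e^(2)) - e^(2) + e^(-2)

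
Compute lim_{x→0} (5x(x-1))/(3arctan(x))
Both numerator and denominator → 0 as x → 0; this is a 0/0 indeterminate form.
Expand each to leading order near x = 0: numerator ~ -5·x, denominator ~ 3·x.
The limit of the ratio is -5/3.

Final answer: -5/3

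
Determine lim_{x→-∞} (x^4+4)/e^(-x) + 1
The quotient is an ∞/∞ indeterminate form as x → -∞.
Compare growth rates of the dominant terms (exponentials ≫ polynomials ≫ logarithms), or apply L'Hôpital's rule; the quotient → 0.
Adding the constant: 0 + 1 = 1. Limit = 1.

Final answer: 1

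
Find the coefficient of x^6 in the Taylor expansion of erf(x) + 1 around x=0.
Expand to order 6: erf(x) + 1 = x^5/(5·√(π)) - 2·x^3/(3·√(π)) + 2·x/√(π) + 1 + O(x^7).
The coefficient of x^6 is 0.

Final answer: 0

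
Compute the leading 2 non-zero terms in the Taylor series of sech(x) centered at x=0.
1 - x^2/2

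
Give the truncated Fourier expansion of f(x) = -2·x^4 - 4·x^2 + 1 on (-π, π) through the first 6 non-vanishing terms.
(-80 + 16·π^2)·cos(x) + (2 - 4·π^2)·cos(2·x) + (16/27 + 16·π^2/9)·cos(3·x) + (-π^2 - 5/8)·cos(4·x) + (304/625 + 16·π^2/25)·cos(5·x) - 2·π^4/5 - 4·π^2/3 + 1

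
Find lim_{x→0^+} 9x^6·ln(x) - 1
The product is a 0·∞ indeterminate form at x → 0⁺.
Rewrite the product as 9·ln(x) / x^(-6) and apply L'Hôpital, or use the standard hierarchy x^(-6) ≫ |ln x| as x → 0⁺.
The indeterminate product → 0, so the limit = -1.

Final answer: -1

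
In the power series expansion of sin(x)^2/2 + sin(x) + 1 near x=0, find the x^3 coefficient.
Expand to order 3: sin(x)^2/2 + sin(x) + 1 = -x^3/6 + x^2/2 + x + 1 + O(x^4).
The coefficient of x^3 is -1/6.

Final answer: -1/6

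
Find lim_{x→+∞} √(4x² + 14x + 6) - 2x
As x → +∞: multiply by the conjugate to get (14x+6)/(√(4x²+14x+6)+2x); the denominator ~ 4x, so the limit is 14/4 = 7/2.
Limit = 7/2.

Final answer: 7/2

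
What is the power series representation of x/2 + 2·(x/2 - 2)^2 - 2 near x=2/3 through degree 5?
35/9 - 17·(x - 2/3)/6 + (x - 2/3)^2/2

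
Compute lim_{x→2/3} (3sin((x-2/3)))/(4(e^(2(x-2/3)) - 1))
Both numerator and denominator → 0 as x → 2/3; this is a 0/0 indeterminate form.
Expand each to leading order near x = 2/3: numerator ~ 3·(x - 2/3), denominator ~ 8·(x - 2/3).
The limit of the ratio is 3/8.

Final answer: 3/8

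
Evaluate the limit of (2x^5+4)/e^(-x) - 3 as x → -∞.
The quotient is an ∞/∞ indeterminate form as x → -∞.
Compare growth rates of the dominant terms (exponentials ≫ polynomials ≫ logarithms), or apply L'Hôpital's rule; the quotient → 0.
Adding the constant: 0 - 3 = -3. Limit = -3.

Final answer: -3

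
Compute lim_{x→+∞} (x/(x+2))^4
As x → +∞: x/(x+2) = 1/(1 + 2/x) → 1, and the 4th power of a limit-1 base also → 1.
Limit = 1.

Final answer: 1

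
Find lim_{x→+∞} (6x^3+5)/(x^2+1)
This is an ∞/∞ indeterminate form as x → +∞.
Divide numerator and denominator by x^3 and let the lower-order terms vanish; the numerator's degree 3 exceeds the denominator's degree 2, so the quotient diverges.
Limit = ∞.

Final answer: ∞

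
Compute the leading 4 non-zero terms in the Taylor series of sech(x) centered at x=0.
-61·x^6/720 + 5·x^4/24 - x^2/2 + 1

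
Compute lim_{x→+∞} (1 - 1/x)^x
As x → +∞: this is the defining limit (1 - 1/x)^x → e^(-1).
Limit = e^(-1).

Final answer: e^(-1)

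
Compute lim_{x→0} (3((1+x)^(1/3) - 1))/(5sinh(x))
Both numerator and denominator → 0 as x → 0; this is a 0/0 indeterminate form.
Expand each to leading order near x = 0: numerator ~ x, denominator ~ 5·x.
The limit of the ratio is 1/5.

Final answer: 1/5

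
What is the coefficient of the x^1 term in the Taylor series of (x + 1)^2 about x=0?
Expand to order 1: (x + 1)^2 = 2·x + 1 + O(x^2).
The coefficient of x^1 is 2.

Final answer: 2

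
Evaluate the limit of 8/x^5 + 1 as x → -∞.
Evaluate the dominant behaviour as x → -∞; each term tends to a finite value or vanishes.
Limit = 1.

Final answer: 1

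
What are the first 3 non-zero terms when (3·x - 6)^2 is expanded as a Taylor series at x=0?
9·x^2 - 36·x + 36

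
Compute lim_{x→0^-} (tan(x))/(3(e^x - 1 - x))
Both numerator and denominator → 0 as x → 0^-; this is a 0/0 indeterminate form.
Expand each to leading order near x = 0: numerator ~ x, denominator ~ 3·x^2/2.
The limit of the ratio is -∞.

Final answer: -∞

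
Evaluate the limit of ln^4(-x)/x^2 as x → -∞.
This is an ∞/∞ indeterminate form as x → -∞.
Compare growth rates of the dominant terms (exponentials ≫ polynomials ≫ logarithms), or apply L'Hôpital's rule; the quotient → 0.
Limit = 0.

Final answer: 0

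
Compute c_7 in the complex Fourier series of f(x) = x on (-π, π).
Compute the real Fourier coefficients first: a_7 = 0, b_7 = 2/7.
Then c_7 = (a_7 − i·b_7)/2 = -i/7.

Final answer: -i/7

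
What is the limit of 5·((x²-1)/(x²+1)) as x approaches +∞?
Evaluate the dominant behaviour as x → +∞; each term tends to a finite value or vanishes.
Limit = 5.

Final answer: 5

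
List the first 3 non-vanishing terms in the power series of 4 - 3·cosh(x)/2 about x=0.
-x^4/16 - 3·x^2/4 + 5/2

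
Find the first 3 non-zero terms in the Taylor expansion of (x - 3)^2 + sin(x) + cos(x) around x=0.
x^2/2 - 5·x + 10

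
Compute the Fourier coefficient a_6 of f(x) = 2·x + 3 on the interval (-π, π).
a_6 = (1/π) ∫_{-π}^{π} f(x)·cos(6x) dx.
Evaluate the integral (use parity and integration by parts as needed): a_6 = 0.

Final answer: 0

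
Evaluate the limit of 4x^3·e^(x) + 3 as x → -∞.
The product is a 0·∞ indeterminate form at x → -∞.
Rewrite the product as 4x^3 / e^(-x) (an ∞/∞ form) and apply L'Hôpital, or use the standard hierarchy e^(|x|) ≫ |x^3| as x → -∞.
The indeterminate product → 0, so the limit = 3.

Final answer: 3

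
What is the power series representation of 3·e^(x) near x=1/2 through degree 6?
3·e^(1/2) + 3·e^(1/2)·(x - 1/2) + 3·e^(1/2)·(x - 1/2)^2/2 + e^(1/2)·(x - 1/2)^3/2 + e^(1/2)·(x - 1/2)^4/8 + e^(1/2)·(x - 1/2)^5/40 + e^(1/2)·(x - 1/2)^6/240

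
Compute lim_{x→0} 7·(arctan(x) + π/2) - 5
Direct substitution at x = 0 gives -5 + 7·π/2.

Final answer: -5 + 7·π/2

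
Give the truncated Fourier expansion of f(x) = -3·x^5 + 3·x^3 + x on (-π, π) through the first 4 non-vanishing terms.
(-754 - 6·π^4 + 126·π^2)·sin(x) + (-18·π^2 + 26 + 3·π^4)·sin(2·x) + (-2·π^4 - 98/27 + 58·π^2/9)·sin(3·x) + (-27·π^2/8 + 49/64 + 3·π^4/2)·sin(4·x)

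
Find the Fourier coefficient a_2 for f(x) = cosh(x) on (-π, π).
a_2 = (1/π) ∫_{-π}^{π} f(x)·cos(2x) dx.
Evaluate the integral (use parity and integration by parts as needed): a_2 = 2·sinh(π)/(5·π).

Final answer: 2·sinh(π)/(5·π)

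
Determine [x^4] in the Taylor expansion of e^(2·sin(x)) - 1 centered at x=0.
Expand to order 4: e^(2·sin(x)) - 1 = x^3 + 2·x^2 + 2·x + O(x^5).
The coefficient of x^4 is 0.

Final answer: 0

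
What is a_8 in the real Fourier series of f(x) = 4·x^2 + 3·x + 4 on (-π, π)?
a_8 = (1/π) ∫_{-π}^{π} f(x)·cos(8x) dx.
Evaluate the integral (use parity and integration by parts as needed): a_8 = 1/4.

Final answer: 1/4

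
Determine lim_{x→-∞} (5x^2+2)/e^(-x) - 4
The quotient is an ∞/∞ indeterminate form as x → -∞.
Compare growth rates of the dominant terms (exponentials ≫ polynomials ≫ logarithms), or apply L'Hôpital's rule; the quotient → 0.
Adding the constant: 0 - 4 = -4. Limit = -4.

Final answer: -4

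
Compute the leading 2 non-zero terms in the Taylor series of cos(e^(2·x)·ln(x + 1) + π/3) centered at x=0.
-√(3)·x/2 + 1/2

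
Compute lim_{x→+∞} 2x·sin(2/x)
As x → +∞: let u = 2/x → 0⁺; then 2·x·sin(2/x) = 2·2·sin(u)/u → 2·2·1 = 4.
Limit = 4.

Final answer: 4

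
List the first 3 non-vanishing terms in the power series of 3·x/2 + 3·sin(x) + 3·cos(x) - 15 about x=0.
-3·x^2/2 + 9·x/2 - 12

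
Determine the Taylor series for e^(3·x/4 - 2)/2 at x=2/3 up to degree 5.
e^(-3/2)/2 + 3·e^(-3/2)·(x - 2/3)/8 + 9·e^(-3/2)·(x - 2/3)^2/64 + 9·e^(-3/2)·(x - 2/3)^3/256 + 27·e^(-3/2)·(x - 2/3)^4/4096 + 81·e^(-3/2)·(x - 2/3)^5/81920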